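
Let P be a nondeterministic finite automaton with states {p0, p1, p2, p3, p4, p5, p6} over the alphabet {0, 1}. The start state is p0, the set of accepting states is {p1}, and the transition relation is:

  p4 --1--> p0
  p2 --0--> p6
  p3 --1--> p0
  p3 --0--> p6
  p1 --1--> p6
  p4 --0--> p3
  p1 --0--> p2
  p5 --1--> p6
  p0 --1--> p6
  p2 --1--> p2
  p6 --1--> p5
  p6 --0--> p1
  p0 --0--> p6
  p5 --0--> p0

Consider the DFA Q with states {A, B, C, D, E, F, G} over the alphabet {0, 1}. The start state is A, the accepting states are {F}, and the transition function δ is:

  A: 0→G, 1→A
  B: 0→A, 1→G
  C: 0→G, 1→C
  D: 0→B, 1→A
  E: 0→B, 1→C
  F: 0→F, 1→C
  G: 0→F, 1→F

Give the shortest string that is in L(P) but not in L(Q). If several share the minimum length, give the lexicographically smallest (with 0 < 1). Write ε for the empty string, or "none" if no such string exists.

The string 10 is accepted by P but not by Q.
No shorter string lies in the difference, and 10 is the lexicographically first length-2 string in L(P) \ L(Q).

10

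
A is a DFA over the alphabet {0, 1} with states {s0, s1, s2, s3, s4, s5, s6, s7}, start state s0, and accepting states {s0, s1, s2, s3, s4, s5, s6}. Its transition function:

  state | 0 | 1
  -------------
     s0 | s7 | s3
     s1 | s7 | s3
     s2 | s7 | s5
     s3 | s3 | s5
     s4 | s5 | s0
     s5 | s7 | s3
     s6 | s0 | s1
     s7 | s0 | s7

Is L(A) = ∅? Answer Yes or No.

The empty string ε is accepted: the run s0 ends in the accepting state s0.
Since at least one string is accepted, L(A) is not empty.

No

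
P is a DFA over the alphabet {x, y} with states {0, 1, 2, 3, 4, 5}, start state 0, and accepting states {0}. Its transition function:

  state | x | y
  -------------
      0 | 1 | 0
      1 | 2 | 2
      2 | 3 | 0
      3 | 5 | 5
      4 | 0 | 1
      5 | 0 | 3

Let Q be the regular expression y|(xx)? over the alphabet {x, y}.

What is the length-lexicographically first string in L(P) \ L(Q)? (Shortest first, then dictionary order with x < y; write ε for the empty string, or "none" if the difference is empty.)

The string yy is accepted by P but not by Q.
No shorter string lies in the difference, and yy is the lexicographically first length-2 string in L(P) \ L(Q).

yy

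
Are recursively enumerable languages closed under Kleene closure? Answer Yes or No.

Dovetail over all factorisations of the input into blocks and all step bounds, running the recogniser for L on every block of a factorisation; accept if some factorisation has all of its blocks accepted.
So the recursively enumerable languages are closed under Kleene star.

Yes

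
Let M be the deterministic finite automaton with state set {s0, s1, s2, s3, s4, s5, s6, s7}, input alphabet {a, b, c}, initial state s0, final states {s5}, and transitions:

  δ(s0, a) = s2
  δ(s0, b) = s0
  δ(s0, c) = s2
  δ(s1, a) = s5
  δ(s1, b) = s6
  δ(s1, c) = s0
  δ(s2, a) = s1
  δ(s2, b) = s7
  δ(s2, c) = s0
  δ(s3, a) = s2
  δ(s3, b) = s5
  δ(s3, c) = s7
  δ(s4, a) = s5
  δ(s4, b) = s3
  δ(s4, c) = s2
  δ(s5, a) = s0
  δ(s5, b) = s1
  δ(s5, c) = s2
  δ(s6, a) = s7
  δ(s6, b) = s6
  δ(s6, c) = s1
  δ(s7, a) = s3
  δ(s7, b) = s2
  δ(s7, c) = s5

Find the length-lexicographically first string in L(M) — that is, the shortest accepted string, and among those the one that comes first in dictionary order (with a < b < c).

aaa

A breadth-first search from s0 reaches an accepting state first via the path s0 → s2 → s1 → s5 on input aaa.
No string of length < 3 is accepted (BFS exhausts all shorter strings without reaching an accepting state), and aaa is the lexicographically least accepting string of length 3.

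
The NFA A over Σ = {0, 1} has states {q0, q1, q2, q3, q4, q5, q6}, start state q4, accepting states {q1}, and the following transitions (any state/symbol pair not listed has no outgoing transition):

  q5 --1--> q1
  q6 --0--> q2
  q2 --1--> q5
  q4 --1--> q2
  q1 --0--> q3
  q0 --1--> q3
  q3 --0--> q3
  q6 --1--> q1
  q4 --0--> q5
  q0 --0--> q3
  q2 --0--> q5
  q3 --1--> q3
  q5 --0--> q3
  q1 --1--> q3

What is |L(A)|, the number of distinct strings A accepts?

3

The useful subgraph on states {q1, q2, q4, q5} is acyclic, so L(A) is finite; the longest accepting path visits 4 useful states, giving maximum string length 3.
Counting accepting paths from q4 by length: 1 of length 2, 2 of length 3. Total 3.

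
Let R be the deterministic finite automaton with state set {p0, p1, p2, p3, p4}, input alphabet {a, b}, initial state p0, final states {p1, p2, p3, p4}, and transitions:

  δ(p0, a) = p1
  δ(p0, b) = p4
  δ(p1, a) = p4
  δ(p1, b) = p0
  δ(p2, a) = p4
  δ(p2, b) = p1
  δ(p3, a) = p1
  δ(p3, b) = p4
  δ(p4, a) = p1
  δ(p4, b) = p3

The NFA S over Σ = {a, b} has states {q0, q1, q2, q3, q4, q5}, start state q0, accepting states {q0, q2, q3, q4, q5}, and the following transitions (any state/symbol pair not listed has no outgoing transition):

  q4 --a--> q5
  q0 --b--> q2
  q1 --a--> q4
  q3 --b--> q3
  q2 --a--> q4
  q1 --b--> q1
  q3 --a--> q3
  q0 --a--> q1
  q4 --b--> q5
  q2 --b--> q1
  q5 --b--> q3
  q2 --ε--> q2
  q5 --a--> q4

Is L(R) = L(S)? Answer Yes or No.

The string a is accepted by R but rejected by S.
So L(R) ≠ L(S).

No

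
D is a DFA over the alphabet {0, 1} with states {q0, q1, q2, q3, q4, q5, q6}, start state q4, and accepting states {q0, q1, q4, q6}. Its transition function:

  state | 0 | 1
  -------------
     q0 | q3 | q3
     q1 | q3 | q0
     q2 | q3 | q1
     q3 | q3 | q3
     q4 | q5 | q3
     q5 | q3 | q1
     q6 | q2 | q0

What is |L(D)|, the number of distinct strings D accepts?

The useful subgraph on states {q0, q1, q4, q5} is acyclic, so L(D) is finite; the longest accepting path visits 4 useful states, giving maximum string length 3.
Counting accepting paths from q4 by length: 1 of length 0, 1 of length 2, 1 of length 3. Total 3.

3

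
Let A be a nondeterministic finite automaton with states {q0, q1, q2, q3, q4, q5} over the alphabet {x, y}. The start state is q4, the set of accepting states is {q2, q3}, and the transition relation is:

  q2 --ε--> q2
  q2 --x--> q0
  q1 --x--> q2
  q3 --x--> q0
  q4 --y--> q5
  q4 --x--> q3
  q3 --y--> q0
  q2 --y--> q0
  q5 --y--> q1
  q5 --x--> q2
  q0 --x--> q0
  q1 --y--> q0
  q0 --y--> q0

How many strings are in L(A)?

The useful subgraph on states {q1, q2, q3, q4, q5} is acyclic, so L(A) is finite; the longest accepting path visits 4 useful states, giving maximum string length 3.
Counting accepting paths from q4 by length: 1 of length 1, 1 of length 2, 1 of length 3. Total 3.

3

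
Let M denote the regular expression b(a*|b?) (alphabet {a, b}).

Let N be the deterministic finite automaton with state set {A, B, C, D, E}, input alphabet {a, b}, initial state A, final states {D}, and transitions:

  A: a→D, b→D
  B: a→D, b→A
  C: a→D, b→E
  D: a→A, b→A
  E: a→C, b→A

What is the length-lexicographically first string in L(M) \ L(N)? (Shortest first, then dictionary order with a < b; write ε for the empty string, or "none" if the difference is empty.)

ba

The string ba is accepted by M but not by N.
No shorter string lies in the difference, and ba is the lexicographically first length-2 string in L(M) \ L(N).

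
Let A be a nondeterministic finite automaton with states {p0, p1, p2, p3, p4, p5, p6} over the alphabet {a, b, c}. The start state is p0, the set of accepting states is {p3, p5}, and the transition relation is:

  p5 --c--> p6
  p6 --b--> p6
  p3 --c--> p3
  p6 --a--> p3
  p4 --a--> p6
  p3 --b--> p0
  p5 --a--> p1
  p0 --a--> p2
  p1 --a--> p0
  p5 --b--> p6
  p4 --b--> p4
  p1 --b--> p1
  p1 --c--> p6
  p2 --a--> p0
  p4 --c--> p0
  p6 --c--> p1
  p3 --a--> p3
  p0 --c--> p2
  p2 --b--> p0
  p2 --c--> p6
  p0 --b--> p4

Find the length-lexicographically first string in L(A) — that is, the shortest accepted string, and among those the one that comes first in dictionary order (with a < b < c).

aca

A breadth-first search from p0 reaches an accepting state first via the path p0 → p2 → p6 → p3 on input aca.
No string of length < 3 is accepted (BFS exhausts all shorter strings without reaching an accepting state), and aca is the lexicographically least accepting string of length 3.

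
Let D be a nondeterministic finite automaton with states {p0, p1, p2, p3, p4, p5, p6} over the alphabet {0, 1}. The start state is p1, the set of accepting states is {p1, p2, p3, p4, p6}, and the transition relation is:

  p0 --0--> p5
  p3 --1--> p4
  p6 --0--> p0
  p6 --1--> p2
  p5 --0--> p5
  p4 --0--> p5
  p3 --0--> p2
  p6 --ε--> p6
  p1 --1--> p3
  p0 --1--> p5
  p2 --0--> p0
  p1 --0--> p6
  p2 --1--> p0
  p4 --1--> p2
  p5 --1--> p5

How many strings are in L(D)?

The useful subgraph on states {p1, p2, p3, p4, p6} is acyclic, so L(D) is finite; the longest accepting path visits 4 useful states, giving maximum string length 3.
Counting accepting paths from p1 by length: 1 of length 0, 2 of length 1, 3 of length 2, 1 of length 3. Total 7.

7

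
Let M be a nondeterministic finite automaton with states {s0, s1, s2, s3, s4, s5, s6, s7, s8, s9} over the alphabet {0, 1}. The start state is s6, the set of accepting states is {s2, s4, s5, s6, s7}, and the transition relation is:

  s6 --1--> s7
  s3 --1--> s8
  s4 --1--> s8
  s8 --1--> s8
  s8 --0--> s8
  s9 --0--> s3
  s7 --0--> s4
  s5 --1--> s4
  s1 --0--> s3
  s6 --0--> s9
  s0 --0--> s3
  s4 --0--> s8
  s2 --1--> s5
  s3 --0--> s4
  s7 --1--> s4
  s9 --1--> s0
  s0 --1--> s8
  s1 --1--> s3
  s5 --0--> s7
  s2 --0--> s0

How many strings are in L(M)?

The useful subgraph on states {s0, s3, s4, s6, s7, s9} is acyclic, so L(M) is finite; the longest accepting path visits 5 useful states, giving maximum string length 4.
Counting accepting paths from s6 by length: 1 of length 0, 1 of length 1, 2 of length 2, 1 of length 3, 1 of length 4. Total 6.

6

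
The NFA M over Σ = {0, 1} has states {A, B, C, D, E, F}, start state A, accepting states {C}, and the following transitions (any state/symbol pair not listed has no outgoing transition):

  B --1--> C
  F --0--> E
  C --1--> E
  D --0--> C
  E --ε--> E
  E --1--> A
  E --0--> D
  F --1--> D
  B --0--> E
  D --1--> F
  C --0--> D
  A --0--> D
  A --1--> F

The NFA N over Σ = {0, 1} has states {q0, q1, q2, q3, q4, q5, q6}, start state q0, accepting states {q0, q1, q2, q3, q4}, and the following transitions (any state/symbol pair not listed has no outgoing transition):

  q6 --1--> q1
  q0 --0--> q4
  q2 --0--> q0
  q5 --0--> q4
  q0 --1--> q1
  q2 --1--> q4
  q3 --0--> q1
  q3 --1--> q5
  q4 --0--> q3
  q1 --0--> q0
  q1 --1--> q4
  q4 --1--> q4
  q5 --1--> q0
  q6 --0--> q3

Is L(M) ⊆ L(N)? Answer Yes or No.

Yes

Exploring the product automaton M × N from the start pair (A, q0), following both machines on each input symbol, reaches 21 state pairs: (A, q0), (D, q4), (F, q1), (C, q3), (F, q4), (E, q0), (D, q1), (E, q5), (E, q3), (A, q1), (C, q0), (A, q5), (D, q0), (E, q1), (F, q0), (C, q4), (A, q4), (E, q4), (D, q3), (C, q1), (F, q5).
M accepts in {C} and N accepts in {q0, q1, q2, q3, q4}. The reachable pairs whose M-component is accepting are (C, q3), (C, q0), (C, q4), (C, q1); in each of them the N-component is accepting too, so the product for L(M) \ L(N) (M-component accepting, N-component rejecting) has no reachable accepting pair and the difference is empty.
Hence every string in L(M) is also in L(N).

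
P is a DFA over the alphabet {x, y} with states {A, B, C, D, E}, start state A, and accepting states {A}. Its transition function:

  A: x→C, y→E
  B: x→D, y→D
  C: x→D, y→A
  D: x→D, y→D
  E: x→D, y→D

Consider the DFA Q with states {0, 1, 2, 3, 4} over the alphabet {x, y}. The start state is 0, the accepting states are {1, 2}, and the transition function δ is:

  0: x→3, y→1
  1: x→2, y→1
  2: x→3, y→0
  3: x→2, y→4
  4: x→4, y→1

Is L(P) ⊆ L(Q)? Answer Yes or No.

No

The empty string ε is in L(P) but not in L(Q).
So L(P) ⊄ L(Q).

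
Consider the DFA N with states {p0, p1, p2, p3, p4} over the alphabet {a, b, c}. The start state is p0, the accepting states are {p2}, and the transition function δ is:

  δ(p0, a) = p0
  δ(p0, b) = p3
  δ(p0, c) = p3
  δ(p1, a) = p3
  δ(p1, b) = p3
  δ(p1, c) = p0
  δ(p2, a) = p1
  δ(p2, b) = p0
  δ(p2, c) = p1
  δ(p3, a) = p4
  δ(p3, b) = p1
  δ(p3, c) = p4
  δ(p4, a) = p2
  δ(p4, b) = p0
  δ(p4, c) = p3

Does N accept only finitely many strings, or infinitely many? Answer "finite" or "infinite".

infinite

State p0 is reachable from the start and can reach an accepting state, and it lies on the cycle p0 → p0.
Traversing that cycle any number of times yields accepted strings of unbounded length, so the language is infinite.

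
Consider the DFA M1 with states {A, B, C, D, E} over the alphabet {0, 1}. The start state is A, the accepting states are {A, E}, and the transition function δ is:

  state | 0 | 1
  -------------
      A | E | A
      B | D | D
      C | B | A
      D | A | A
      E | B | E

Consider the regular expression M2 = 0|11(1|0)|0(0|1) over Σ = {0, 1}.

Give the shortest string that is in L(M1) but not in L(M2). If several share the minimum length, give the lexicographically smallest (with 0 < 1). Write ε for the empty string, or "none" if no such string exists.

The empty string ε is accepted by M1 but not by M2.
Since ε is the unique shortest string, it is the required witness.

ε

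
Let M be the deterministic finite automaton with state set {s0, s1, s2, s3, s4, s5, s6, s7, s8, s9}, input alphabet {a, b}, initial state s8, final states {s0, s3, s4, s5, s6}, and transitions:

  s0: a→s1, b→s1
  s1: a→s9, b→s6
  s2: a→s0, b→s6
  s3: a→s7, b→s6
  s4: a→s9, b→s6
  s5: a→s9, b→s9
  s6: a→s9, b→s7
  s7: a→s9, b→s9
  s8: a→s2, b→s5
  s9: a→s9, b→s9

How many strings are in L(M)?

The useful subgraph on states {s0, s1, s2, s5, s6, s8} is acyclic, so L(M) is finite; the longest accepting path visits 5 useful states, giving maximum string length 4.
Counting accepting paths from s8 by length: 1 of length 1, 2 of length 2, 2 of length 4. Total 5.

5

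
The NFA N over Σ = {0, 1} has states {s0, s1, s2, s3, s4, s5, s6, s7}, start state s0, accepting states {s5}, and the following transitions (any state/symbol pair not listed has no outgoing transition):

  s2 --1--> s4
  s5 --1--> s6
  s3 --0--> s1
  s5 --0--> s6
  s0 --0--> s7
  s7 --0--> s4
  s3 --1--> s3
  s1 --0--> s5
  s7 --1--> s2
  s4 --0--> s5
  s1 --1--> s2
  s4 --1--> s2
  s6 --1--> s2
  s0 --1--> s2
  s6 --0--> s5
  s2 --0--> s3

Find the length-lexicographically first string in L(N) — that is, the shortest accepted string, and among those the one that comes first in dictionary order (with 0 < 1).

A breadth-first search from s0 reaches an accepting state first via the path s0 → s7 → s4 → s5 on input 000.
No string of length < 3 is accepted (BFS exhausts all shorter strings without reaching an accepting state), and 000 is the lexicographically least accepting string of length 3.

000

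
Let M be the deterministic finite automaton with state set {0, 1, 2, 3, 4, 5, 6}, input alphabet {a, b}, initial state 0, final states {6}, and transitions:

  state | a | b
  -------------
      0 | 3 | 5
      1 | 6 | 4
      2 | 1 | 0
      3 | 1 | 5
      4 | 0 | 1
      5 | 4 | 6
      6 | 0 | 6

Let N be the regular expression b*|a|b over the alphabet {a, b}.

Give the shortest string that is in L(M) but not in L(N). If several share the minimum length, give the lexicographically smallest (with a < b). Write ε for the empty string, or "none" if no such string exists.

aaa

The string aaa is accepted by M but not by N.
No shorter string lies in the difference, and aaa is the lexicographically first length-3 string in L(M) \ L(N).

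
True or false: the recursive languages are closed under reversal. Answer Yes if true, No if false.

Yes

Reverse the input on the tape and then run the decider for L; this halts and accepts exactly Lᴿ.
So the recursive languages are closed under reversal.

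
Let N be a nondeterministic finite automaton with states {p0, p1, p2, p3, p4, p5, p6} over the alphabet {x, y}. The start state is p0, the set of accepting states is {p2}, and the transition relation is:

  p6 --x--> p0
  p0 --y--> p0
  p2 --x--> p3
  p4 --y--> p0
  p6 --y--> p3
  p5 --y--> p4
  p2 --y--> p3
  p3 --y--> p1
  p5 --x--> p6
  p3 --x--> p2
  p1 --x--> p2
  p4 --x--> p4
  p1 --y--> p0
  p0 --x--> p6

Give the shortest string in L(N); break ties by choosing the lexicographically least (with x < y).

xyx

A breadth-first search from p0 reaches an accepting state first via the path p0 → p6 → p3 → p2 on input xyx.
No string of length < 3 is accepted (BFS exhausts all shorter strings without reaching an accepting state), and xyx is the lexicographically least accepting string of length 3.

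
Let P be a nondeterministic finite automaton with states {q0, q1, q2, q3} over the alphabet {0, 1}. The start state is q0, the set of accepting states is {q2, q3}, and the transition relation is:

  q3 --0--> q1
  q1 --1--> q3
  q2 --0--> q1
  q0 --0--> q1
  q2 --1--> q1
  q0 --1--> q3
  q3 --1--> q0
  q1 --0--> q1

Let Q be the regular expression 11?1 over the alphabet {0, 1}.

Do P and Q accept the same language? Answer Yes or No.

The string 1 is accepted by P but rejected by Q.
So L(P) ≠ L(Q).

No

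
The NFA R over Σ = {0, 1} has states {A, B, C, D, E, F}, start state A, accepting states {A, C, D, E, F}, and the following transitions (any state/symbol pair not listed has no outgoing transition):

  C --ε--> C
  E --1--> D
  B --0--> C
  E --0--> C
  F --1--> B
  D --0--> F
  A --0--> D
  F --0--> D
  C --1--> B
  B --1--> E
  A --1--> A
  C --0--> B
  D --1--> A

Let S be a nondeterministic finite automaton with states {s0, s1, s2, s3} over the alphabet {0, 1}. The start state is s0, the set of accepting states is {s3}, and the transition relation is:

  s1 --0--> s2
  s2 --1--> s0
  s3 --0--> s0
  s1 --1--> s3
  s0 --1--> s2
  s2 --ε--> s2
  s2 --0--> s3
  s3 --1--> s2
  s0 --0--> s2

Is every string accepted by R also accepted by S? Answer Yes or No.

No

The empty string ε is in L(R) but not in L(S).
So L(R) ⊄ L(S).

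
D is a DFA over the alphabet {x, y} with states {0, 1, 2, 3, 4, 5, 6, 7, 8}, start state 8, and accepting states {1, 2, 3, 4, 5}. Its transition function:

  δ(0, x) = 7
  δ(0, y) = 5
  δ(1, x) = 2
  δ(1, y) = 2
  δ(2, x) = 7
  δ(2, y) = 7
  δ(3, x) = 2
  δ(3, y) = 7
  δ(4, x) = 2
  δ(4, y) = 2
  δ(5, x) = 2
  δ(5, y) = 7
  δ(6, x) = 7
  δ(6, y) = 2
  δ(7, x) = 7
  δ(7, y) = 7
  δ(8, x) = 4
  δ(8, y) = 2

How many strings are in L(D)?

The useful subgraph on states {2, 4, 8} is acyclic, so L(D) is finite; the longest accepting path visits 3 useful states, giving maximum string length 2.
Counting accepting paths from 8 by length: 2 of length 1, 2 of length 2. Total 4.

4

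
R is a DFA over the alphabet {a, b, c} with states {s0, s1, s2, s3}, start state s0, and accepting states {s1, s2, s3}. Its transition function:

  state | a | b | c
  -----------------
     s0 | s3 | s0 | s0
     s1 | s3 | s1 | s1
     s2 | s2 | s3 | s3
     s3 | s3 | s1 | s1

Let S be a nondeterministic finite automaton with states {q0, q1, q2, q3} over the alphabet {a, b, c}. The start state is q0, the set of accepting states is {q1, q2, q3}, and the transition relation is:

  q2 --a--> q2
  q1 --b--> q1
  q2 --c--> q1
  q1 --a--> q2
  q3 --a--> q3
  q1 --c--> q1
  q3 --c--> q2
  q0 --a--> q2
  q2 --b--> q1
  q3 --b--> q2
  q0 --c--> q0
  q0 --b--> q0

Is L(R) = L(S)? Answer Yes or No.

Yes

Exploring the product automaton R × S from the start pair (s0, q0), following both machines on each input symbol, reaches 3 state pairs: (s0, q0), (s3, q2), (s1, q1).
R accepts in {s1, s2, s3} and S accepts in {q1, q2, q3}. In every reachable pair the two components are either both accepting — (s3, q2), (s1, q1) — or both non-accepting, so no string is accepted by exactly one of the machines: L(R) \ L(S) and L(S) \ L(R) are both empty.
Hence every string is accepted by R iff it is accepted by S, and the two languages coincide.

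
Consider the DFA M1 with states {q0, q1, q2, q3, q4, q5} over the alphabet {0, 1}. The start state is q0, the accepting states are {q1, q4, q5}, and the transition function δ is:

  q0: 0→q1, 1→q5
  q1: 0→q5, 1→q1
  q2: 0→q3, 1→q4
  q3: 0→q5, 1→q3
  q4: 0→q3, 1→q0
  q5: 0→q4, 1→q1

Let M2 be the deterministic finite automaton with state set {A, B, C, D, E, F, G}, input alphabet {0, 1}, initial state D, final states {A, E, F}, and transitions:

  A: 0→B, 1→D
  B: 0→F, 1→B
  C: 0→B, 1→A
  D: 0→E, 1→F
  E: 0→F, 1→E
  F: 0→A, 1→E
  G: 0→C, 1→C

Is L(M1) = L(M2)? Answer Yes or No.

Yes

Exploring the product automaton M1 × M2 from the start pair (q0, D), following both machines on each input symbol, reaches 5 state pairs: (q0, D), (q1, E), (q5, F), (q4, A), (q3, B).
M1 accepts in {q1, q4, q5} and M2 accepts in {A, E, F}. In every reachable pair the two components are either both accepting — (q1, E), (q5, F), (q4, A) — or both non-accepting, so no string is accepted by exactly one of the machines: L(M1) \ L(M2) and L(M2) \ L(M1) are both empty.
Hence every string is accepted by M1 iff it is accepted by M2, and the two languages coincide.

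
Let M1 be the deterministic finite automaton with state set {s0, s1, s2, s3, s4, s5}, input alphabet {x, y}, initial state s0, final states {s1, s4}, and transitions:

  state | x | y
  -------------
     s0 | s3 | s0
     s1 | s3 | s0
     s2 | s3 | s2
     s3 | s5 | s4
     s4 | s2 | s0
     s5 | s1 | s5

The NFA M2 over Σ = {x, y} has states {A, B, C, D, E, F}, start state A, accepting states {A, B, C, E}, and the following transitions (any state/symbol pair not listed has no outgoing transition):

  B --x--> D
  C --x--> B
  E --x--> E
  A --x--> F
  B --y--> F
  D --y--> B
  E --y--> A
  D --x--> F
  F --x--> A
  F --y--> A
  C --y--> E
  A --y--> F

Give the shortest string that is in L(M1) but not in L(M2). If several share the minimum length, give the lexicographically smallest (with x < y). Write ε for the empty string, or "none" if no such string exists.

xxx

The string xxx is accepted by M1 but not by M2.
No shorter string lies in the difference, and xxx is the lexicographically first length-3 string in L(M1) \ L(M2).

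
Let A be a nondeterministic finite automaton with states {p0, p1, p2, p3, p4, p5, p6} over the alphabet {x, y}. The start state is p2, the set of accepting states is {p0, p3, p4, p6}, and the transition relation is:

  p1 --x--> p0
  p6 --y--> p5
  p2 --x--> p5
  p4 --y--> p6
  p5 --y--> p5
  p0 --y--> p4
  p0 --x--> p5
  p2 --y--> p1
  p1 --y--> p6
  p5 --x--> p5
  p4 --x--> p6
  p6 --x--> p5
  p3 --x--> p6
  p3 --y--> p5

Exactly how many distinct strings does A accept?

5

The useful subgraph on states {p0, p1, p2, p4, p6} is acyclic, so L(A) is finite; the longest accepting path visits 5 useful states, giving maximum string length 4.
Counting accepting paths from p2 by length: 2 of length 2, 1 of length 3, 2 of length 4. Total 5.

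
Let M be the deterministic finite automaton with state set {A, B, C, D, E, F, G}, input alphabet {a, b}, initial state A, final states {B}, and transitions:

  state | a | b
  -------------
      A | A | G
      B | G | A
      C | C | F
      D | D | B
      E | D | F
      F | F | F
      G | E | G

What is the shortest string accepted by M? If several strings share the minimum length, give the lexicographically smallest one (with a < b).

baab

A breadth-first search from A reaches an accepting state first via the path A → G → E → D → B on input baab.
No string of length < 4 is accepted (BFS exhausts all shorter strings without reaching an accepting state), and baab is the lexicographically least accepting string of length 4.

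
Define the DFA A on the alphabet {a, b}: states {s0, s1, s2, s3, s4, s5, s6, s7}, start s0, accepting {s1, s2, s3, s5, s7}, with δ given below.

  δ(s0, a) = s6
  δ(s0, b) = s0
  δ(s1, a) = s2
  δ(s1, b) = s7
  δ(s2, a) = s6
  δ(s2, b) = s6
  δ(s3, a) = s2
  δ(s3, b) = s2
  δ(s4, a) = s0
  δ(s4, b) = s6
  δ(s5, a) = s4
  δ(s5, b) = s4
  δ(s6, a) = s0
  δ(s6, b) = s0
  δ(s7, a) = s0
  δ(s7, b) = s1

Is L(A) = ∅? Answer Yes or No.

Yes

The states reachable from the start state are {s0, s6}.
None of the accepting states {s1, s2, s3, s5, s7} is reachable, so no string is accepted and L(A) = ∅.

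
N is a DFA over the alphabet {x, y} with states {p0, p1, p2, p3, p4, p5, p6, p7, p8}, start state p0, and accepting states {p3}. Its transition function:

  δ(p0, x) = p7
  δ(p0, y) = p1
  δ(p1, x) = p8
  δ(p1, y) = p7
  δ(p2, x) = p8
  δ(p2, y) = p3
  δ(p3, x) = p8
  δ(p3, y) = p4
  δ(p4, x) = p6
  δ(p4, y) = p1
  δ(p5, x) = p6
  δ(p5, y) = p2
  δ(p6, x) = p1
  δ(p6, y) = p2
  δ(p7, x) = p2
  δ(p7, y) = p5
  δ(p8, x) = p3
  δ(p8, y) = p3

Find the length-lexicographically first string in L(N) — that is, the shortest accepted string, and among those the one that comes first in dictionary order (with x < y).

A breadth-first search from p0 reaches an accepting state first via the path p0 → p7 → p2 → p3 on input xxy.
No string of length < 3 is accepted (BFS exhausts all shorter strings without reaching an accepting state), and xxy is the lexicographically least accepting string of length 3.

xxy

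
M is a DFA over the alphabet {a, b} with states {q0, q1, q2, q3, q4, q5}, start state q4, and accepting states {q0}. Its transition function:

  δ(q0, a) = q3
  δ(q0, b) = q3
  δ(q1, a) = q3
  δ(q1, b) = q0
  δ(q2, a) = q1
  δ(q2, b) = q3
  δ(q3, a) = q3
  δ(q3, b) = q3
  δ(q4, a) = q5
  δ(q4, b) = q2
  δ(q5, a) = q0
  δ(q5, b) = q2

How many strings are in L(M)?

The useful subgraph on states {q0, q1, q2, q4, q5} is acyclic, so L(M) is finite; the longest accepting path visits 5 useful states, giving maximum string length 4.
Counting accepting paths from q4 by length: 1 of length 2, 1 of length 3, 1 of length 4. Total 3.

3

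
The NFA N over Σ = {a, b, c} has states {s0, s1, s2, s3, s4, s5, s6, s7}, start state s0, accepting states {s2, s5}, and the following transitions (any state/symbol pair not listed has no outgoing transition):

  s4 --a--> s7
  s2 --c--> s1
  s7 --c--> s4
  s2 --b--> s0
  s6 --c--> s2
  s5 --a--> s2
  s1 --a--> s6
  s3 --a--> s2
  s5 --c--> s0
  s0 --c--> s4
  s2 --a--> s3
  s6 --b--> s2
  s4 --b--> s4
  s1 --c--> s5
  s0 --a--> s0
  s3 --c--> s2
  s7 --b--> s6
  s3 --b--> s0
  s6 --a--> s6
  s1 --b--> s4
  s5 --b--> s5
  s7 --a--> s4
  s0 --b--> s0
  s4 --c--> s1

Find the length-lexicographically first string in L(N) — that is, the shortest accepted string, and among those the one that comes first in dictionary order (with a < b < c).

ccc

A breadth-first search from s0 reaches an accepting state first via the path s0 → s4 → s1 → s5 on input ccc.
No string of length < 3 is accepted (BFS exhausts all shorter strings without reaching an accepting state), and ccc is the lexicographically least accepting string of length 3.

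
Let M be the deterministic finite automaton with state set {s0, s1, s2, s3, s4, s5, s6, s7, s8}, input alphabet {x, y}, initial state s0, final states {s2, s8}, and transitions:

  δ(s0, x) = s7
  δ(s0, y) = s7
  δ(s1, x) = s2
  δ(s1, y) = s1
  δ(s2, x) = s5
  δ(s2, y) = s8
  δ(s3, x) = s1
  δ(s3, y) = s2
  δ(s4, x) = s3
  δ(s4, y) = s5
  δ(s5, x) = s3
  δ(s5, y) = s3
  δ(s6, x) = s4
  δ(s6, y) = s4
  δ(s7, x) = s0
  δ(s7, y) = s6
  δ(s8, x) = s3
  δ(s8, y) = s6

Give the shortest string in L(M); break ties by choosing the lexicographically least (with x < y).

xyxxy

A breadth-first search from s0 reaches an accepting state first via the path s0 → s7 → s6 → s4 → s3 → s2 on input xyxxy.
No string of length < 5 is accepted (BFS exhausts all shorter strings without reaching an accepting state), and xyxxy is the lexicographically least accepting string of length 5.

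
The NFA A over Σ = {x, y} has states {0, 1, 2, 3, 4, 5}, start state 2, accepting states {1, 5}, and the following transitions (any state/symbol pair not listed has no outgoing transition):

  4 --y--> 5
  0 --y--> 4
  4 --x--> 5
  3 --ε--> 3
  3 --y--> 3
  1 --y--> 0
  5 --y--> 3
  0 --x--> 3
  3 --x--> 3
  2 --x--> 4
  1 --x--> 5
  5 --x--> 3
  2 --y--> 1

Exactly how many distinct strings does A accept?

The useful subgraph on states {0, 1, 2, 4, 5} is acyclic, so L(A) is finite; the longest accepting path visits 5 useful states, giving maximum string length 4.
Counting accepting paths from 2 by length: 1 of length 1, 3 of length 2, 2 of length 4. Total 6.

6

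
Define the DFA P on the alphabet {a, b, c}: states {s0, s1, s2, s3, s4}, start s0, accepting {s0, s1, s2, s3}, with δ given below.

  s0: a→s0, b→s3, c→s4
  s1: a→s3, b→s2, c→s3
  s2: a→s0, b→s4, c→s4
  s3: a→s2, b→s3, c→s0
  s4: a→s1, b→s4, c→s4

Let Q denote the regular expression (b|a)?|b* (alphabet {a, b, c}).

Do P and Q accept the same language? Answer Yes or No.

The string aa is accepted by P but rejected by Q.
So L(P) ≠ L(Q).

No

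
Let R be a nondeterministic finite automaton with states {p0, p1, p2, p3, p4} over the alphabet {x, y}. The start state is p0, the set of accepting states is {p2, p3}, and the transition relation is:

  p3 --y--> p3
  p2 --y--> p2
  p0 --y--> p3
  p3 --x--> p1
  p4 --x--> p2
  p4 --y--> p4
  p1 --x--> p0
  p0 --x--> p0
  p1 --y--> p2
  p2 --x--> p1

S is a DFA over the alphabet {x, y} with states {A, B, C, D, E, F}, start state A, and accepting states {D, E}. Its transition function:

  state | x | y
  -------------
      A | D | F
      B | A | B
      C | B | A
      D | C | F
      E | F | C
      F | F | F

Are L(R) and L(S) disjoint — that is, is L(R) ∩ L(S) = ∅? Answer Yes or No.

Yes

Exploring the product automaton R × S from the start pair (p0, A), following both machines on each input symbol, reaches 12 state pairs: (p0, A), (p0, D), (p3, F), (p0, C), (p1, F), (p0, B), (p3, A), (p0, F), (p2, F), (p3, B), (p1, D), (p1, A).
R accepts in {p2, p3} and S accepts in {D, E}; no reachable pair has both components accepting, so no string drives both machines to acceptance simultaneously and L(R) ∩ L(S) = ∅.
So no string is accepted by both, and the intersection is empty.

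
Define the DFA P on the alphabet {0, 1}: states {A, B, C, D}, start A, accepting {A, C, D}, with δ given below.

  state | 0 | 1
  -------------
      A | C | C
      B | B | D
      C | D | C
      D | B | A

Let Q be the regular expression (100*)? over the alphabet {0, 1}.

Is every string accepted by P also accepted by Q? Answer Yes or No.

The string 0 is in L(P) but not in L(Q).
So L(P) ⊄ L(Q).

No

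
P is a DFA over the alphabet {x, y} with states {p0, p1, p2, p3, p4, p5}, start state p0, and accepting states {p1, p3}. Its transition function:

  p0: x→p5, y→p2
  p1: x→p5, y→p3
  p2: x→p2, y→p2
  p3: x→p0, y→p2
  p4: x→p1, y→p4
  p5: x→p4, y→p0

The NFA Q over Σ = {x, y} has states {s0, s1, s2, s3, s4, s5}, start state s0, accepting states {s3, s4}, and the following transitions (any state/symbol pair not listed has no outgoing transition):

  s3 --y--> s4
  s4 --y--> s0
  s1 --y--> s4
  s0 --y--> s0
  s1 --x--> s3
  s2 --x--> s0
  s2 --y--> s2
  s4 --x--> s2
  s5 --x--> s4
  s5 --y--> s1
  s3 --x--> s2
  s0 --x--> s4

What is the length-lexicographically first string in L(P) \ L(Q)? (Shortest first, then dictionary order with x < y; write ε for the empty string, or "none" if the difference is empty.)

xxx

The string xxx is accepted by P but not by Q.
No shorter string lies in the difference, and xxx is the lexicographically first length-3 string in L(P) \ L(Q).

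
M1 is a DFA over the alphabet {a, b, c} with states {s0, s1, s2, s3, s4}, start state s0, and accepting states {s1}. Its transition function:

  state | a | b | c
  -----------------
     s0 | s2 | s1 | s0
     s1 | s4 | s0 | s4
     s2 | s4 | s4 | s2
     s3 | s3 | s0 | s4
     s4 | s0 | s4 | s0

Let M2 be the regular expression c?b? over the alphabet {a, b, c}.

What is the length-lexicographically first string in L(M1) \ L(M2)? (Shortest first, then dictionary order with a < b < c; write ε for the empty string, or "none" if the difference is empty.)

bbb

The string bbb is accepted by M1 but not by M2.
No shorter string lies in the difference, and bbb is the lexicographically first length-3 string in L(M1) \ L(M2).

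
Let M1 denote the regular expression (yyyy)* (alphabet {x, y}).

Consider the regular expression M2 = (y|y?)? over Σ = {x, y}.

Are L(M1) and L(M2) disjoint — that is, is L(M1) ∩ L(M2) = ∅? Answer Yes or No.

The empty string ε is accepted by both M1 and M2.
Hence L(M1) ∩ L(M2) ≠ ∅.

No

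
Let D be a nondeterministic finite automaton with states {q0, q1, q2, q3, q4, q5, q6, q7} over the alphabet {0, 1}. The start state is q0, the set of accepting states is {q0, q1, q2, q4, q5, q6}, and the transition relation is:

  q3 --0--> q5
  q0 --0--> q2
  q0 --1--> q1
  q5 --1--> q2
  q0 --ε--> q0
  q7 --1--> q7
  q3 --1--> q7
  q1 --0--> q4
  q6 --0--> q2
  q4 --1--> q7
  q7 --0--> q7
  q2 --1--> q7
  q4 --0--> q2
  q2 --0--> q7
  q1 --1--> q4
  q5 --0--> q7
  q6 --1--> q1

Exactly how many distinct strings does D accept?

7

The useful subgraph on states {q0, q1, q2, q4} is acyclic, so L(D) is finite; the longest accepting path visits 4 useful states, giving maximum string length 3.
Counting accepting paths from q0 by length: 1 of length 0, 2 of length 1, 2 of length 2, 2 of length 3. Total 7.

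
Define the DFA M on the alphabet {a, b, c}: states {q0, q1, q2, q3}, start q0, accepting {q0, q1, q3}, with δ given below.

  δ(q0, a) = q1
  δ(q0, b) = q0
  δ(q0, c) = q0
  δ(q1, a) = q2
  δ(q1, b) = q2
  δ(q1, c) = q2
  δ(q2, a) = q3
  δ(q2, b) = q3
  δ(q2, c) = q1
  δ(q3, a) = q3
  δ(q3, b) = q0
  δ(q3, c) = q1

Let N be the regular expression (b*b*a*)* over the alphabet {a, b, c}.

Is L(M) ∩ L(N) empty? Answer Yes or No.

The empty string ε is accepted by both M and N.
Hence L(M) ∩ L(N) ≠ ∅.

No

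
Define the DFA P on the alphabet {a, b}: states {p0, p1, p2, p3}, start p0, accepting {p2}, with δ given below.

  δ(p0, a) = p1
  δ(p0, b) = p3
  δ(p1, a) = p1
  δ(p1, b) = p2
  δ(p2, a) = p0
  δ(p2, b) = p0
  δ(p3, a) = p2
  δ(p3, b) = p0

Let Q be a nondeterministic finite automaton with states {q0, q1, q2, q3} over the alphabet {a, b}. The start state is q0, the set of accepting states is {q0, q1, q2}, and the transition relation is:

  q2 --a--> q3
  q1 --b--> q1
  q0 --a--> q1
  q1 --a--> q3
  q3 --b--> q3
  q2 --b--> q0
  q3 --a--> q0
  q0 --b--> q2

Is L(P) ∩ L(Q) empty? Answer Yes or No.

The string ab is accepted by both P and Q.
Hence L(P) ∩ L(Q) ≠ ∅.

No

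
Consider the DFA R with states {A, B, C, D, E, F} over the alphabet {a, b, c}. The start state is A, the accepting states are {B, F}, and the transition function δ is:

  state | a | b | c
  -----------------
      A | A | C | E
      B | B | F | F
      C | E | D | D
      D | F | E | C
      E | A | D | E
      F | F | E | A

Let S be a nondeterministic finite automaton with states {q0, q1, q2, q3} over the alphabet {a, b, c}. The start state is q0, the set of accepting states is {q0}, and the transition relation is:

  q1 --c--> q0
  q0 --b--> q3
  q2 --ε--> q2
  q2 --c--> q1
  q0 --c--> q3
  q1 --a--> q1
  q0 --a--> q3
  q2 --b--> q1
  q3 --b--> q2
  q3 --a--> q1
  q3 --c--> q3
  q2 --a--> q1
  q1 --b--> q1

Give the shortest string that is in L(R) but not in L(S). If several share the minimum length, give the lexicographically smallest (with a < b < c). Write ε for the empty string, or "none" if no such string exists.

bba

The string bba is accepted by R but not by S.
No shorter string lies in the difference, and bba is the lexicographically first length-3 string in L(R) \ L(S).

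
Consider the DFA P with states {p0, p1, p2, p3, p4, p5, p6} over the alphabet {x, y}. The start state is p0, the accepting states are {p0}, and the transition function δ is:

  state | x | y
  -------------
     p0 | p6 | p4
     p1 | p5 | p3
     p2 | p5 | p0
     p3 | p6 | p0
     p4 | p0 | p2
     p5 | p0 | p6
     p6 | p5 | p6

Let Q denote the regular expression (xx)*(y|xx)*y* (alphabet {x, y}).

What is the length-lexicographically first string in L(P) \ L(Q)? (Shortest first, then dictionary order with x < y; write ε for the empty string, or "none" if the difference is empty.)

yx

The string yx is accepted by P but not by Q.
No shorter string lies in the difference, and yx is the lexicographically first length-2 string in L(P) \ L(Q).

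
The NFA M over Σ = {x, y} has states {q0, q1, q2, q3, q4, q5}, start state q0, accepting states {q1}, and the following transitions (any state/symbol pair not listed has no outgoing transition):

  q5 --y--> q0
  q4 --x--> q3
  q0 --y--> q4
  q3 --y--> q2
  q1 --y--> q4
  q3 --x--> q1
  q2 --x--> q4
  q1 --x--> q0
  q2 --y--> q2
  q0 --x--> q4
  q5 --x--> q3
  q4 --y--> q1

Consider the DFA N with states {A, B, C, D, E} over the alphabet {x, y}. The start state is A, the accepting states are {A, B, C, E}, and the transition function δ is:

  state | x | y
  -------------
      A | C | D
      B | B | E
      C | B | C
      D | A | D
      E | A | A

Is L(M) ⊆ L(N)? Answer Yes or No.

The string yy is in L(M) but not in L(N).
So L(M) ⊄ L(N).

No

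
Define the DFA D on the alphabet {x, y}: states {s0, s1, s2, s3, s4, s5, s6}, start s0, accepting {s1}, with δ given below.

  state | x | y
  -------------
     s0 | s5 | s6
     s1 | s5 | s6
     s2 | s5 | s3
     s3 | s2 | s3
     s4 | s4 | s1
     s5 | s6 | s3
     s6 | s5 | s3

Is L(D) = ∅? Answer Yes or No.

Yes

The states reachable from the start state are {s0, s2, s3, s5, s6}.
None of the accepting states {s1} is reachable, so no string is accepted and L(D) = ∅.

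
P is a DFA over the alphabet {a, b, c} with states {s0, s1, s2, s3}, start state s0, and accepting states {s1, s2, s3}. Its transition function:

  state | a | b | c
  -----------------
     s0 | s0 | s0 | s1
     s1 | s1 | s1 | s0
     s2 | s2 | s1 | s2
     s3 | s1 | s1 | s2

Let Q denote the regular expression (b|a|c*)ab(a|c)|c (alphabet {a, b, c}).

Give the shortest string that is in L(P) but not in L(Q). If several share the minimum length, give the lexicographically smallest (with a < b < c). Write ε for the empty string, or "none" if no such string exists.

The string ac is accepted by P but not by Q.
No shorter string lies in the difference, and ac is the lexicographically first length-2 string in L(P) \ L(Q).

ac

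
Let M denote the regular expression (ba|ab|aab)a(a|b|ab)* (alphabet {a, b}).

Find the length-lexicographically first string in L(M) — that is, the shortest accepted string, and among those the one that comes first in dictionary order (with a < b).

aba

By inspection of the expression, no string of length less than 3 matches, and aba is the lexicographically first match of length 3.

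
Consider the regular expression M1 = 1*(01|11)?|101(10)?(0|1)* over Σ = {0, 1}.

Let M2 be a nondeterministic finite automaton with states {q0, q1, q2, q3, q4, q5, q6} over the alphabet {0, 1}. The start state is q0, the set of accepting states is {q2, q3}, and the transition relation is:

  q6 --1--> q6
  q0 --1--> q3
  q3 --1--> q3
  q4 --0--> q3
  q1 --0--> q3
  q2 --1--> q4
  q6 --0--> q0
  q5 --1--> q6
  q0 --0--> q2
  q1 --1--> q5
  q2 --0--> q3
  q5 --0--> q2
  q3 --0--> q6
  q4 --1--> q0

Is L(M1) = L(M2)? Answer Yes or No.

The empty string ε is accepted by M1 but rejected by M2.
So L(M1) ≠ L(M2).

No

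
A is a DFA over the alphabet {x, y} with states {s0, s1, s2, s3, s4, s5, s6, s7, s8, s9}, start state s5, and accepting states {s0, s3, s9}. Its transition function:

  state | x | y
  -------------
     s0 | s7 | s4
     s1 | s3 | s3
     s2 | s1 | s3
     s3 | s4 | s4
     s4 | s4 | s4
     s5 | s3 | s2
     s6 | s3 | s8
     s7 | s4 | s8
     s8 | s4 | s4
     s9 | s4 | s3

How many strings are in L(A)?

The useful subgraph on states {s1, s2, s3, s5} is acyclic, so L(A) is finite; the longest accepting path visits 4 useful states, giving maximum string length 3.
Counting accepting paths from s5 by length: 1 of length 1, 1 of length 2, 2 of length 3. Total 4.

4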